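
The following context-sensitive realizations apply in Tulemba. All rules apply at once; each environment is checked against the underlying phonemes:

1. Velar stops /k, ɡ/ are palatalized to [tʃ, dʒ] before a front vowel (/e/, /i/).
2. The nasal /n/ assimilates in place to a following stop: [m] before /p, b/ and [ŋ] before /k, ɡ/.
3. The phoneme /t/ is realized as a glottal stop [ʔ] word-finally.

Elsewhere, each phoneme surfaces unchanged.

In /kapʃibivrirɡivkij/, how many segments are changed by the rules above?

2

Segments that undergo a rule: /ɡ/ → [dʒ] (rule 1); /k/ → [tʃ] (rule 1).
All other segments surface unchanged.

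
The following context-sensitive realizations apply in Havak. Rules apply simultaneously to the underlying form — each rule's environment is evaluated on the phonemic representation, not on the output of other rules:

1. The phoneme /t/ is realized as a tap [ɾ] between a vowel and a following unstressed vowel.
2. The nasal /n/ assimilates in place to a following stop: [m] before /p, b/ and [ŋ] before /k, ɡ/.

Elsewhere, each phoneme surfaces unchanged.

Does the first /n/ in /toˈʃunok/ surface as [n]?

Yes

/n/ (between /u/ and /o/): rule 2 targets it, but not before a labial or velar stop → unchanged [n].
The actual realization is [n], which matches [n].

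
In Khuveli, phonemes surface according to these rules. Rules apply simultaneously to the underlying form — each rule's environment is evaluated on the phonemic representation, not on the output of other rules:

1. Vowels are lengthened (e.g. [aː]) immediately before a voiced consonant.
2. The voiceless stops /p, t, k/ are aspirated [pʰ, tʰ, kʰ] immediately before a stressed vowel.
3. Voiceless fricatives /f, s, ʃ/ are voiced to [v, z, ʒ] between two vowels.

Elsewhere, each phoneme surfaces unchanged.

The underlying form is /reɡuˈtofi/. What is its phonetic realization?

[reːɡuˈtʰovi]

/e/ — between /r/ and /ɡ/, before a voiced consonant — surfaces as [eː] (rule 1).
/u/ (between /ɡ/ and /t/): rule 1 targets it, but not before a voiced consonant → unchanged [u].
/t/ (between /u/ and /o/) occurs immediately before a stressed vowel → [tʰ] by rule 2.
/o/ (between /t/ and /f/) is in the target of rule 1 but the environment (before a voiced consonant) is not met → [o].
Rule 3 applies to /f/ (between /o/ and /i/: between two vowels) → [v].
/i/ — word-final; rule 1 does not apply here → [i].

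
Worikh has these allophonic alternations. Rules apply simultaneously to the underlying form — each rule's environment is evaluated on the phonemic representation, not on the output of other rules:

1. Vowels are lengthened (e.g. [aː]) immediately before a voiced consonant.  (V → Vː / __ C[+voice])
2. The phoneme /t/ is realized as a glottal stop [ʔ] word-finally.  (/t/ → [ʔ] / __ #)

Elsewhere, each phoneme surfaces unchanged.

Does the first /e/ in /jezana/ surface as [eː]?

Yes

/e/ meets the environment for rule 1 (before a voiced consonant) → [eː].
The actual realization is [eː], which matches [eː].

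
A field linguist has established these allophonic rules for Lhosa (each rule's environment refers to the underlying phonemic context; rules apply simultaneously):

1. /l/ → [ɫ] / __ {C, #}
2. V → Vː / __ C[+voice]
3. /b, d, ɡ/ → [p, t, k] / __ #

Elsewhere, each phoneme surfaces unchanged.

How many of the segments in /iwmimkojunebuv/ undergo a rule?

Segments that undergo a rule: /i/ → [iː] (rule 2); /i/ → [iː] (rule 2); /o/ → [oː] (rule 2); /u/ → [uː] (rule 2); /e/ → [eː] (rule 2); /u/ → [uː] (rule 2).
All other segments surface unchanged.

6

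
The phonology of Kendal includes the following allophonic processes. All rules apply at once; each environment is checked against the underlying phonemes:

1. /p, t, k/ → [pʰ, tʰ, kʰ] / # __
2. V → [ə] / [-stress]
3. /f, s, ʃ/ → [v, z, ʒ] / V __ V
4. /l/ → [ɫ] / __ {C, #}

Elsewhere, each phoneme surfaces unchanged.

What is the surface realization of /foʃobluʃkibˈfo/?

/f/ (word-initial) is in the target of rule 3 but the environment (between two vowels) is not met → [f].
/o/ (between /f/ and /ʃ/) occurs in an unstressed syllable → [ə] by rule 2.
Rule 3 applies to /ʃ/ (between /o/ and /o/: between two vowels) → [ʒ].
/o/ — between /ʃ/ and /b/, in an unstressed syllable — surfaces as [ə] (rule 2).
/b/ (between /o/ and /l/) is unaffected → [b].
/l/ (between /b/ and /u/) fails the environment for rule 4, so it stays [l].
/u/ (between /l/ and /ʃ/) occurs in an unstressed syllable → [ə] by rule 2.
/ʃ/ (between /u/ and /k/): rule 3 targets it, but not between two vowels → unchanged [ʃ].
/k/ (between /ʃ/ and /i/) fails the environment for rule 1, so it stays [k].
Rule 2 applies to /i/ (between /k/ and /b/: in an unstressed syllable) → [ə].
/b/ (between /i/ and /f/): no rule targets it → [b].
/f/ (between /b/ and /o/): rule 3 targets it, but not between two vowels → unchanged [f].
/o/ (word-final) fails the environment for rule 2, so it stays [o].

[fəʒəbləʃkəbˈfo]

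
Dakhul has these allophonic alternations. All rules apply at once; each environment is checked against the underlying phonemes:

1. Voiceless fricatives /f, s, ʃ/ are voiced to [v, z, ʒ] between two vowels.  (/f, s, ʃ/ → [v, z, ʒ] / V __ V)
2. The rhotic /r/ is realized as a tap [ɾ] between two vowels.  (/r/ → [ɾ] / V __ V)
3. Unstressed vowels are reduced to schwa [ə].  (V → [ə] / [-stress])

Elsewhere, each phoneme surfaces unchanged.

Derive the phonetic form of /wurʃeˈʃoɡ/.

/w/ — not in any rule's target class → [w].
Rule 3 applies to /u/ (between /w/ and /r/: in an unstressed syllable) → [ə].
/r/ (between /u/ and /ʃ/) fails the environment for rule 2, so it stays [r].
/ʃ/ — between /r/ and /e/; rule 1 does not apply here → [ʃ].
/e/ meets the environment for rule 3 (in an unstressed syllable) → [ə].
/ʃ/ meets the environment for rule 1 (between two vowels) → [ʒ].
/o/ (between /ʃ/ and /ɡ/) fails the environment for rule 3, so it stays [o].
/ɡ/ (word-final) is unaffected → [ɡ].

[wərʃəˈʒoɡ]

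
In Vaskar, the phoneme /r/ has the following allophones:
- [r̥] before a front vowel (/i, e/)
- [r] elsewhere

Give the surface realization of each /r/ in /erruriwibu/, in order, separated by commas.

[r], [r], [r̥]

Occurrence 1 (position 2): no conditioning environment matches → elsewhere allophone [r].
Occurrence 2 (position 3): no conditioning environment matches → elsewhere allophone [r].
Occurrence 3 (position 5): before a front vowel (/i, e/) → [r̥].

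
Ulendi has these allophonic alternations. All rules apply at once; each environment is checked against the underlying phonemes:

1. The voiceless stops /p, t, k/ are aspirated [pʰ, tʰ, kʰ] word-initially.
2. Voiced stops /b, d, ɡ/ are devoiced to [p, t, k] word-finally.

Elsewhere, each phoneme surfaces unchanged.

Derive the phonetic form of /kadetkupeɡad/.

/k/ meets the environment for rule 1 (word-initially) → [kʰ].
/a/ (between /k/ and /d/): no rule targets it → [a].
/d/ (between /a/ and /e/) is in the target of rule 2 but the environment (word-finally) is not met → [d].
/e/ — not in any rule's target class → [e].
/t/ (between /e/ and /k/): rule 1 targets it, but not word-initially → unchanged [t].
/k/ — between /t/ and /u/; rule 1 does not apply here → [k].
/u/ (between /k/ and /p/) is unaffected → [u].
/p/ — between /u/ and /e/; rule 1 does not apply here → [p].
/e/ (between /p/ and /ɡ/): no rule targets it → [e].
/ɡ/ (between /e/ and /a/) is in the target of rule 2 but the environment (word-finally) is not met → [ɡ].
/a/ — not in any rule's target class → [a].
/d/ (word-final): word-finally, so rule 2 applies → [t].

[kʰadetkupeɡat]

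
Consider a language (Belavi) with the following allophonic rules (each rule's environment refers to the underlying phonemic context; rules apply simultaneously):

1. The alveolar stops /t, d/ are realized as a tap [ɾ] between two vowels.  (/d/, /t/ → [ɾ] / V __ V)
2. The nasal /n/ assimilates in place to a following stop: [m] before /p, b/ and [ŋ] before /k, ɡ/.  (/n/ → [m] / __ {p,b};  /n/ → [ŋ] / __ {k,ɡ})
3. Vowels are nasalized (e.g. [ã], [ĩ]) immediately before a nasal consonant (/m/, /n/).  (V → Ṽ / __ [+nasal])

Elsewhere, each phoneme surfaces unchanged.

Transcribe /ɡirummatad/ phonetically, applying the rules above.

[ɡirũmmaɾad]

/i/ (between /ɡ/ and /r/) fails the environment for rule 3, so it stays [i].
/u/ (between /r/ and /m/) occurs before a nasal consonant → [ũ] by rule 3.
/a/ (between /m/ and /t/) is in the target of rule 3 but the environment (before a nasal consonant) is not met → [a].
/t/ meets the environment for rule 1 (between two vowels) → [ɾ].
/a/ (between /t/ and /d/) fails the environment for rule 3, so it stays [a].
/d/ (word-final) fails the environment for rule 1, so it stays [d].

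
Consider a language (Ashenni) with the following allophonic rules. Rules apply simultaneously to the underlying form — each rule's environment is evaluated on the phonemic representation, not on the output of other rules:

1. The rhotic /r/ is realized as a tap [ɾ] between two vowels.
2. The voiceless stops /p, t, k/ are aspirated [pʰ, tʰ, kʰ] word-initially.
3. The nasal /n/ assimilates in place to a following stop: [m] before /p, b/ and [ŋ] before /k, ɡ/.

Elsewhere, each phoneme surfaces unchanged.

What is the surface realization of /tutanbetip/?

[tʰutambetip]

Rule 2 applies to /t/ (word-initial: word-initially) → [tʰ].
/u/ stays [u].
/t/ (between /u/ and /a/) is in the target of rule 2 but the environment (word-initially) is not met → [t].
/a/ stays [a].
/n/ (between /a/ and /b/) occurs before a labial or velar stop → [m] by rule 3.
/b/ (between /n/ and /e/): no rule targets it → [b].
/e/ stays [e].
/t/ (between /e/ and /i/) is in the target of rule 2 but the environment (word-initially) is not met → [t].
/i/ — not in any rule's target class → [i].
/p/ (word-final) fails the environment for rule 2, so it stays [p].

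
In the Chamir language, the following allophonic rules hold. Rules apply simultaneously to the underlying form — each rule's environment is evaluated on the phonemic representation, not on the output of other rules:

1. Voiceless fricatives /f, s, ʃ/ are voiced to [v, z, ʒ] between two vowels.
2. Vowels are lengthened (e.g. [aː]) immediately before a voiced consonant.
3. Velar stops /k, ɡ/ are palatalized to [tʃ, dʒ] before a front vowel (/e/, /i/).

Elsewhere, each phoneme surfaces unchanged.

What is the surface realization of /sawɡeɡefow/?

[saːwdʒeːdʒevoːw]

/s/ (word-initial): rule 1 targets it, but not between two vowels → unchanged [s].
/a/ meets the environment for rule 2 (before a voiced consonant) → [aː].
/w/ (between /a/ and /ɡ/): no rule targets it → [w].
/ɡ/ — between /w/ and /e/, before a front vowel — surfaces as [dʒ] (rule 3).
/e/ (between /ɡ/ and /ɡ/) occurs before a voiced consonant → [eː] by rule 2.
/ɡ/ — between /e/ and /e/, before a front vowel — surfaces as [dʒ] (rule 3).
/e/ — between /ɡ/ and /f/; rule 2 does not apply here → [e].
/f/ — between /e/ and /o/, between two vowels — surfaces as [v] (rule 1).
/o/ (between /f/ and /w/): before a voiced consonant, so rule 2 applies → [oː].
/w/ — not in any rule's target class → [w].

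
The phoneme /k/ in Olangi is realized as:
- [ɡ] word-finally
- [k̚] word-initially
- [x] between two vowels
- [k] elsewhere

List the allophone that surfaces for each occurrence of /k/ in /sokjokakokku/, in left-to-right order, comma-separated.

[k], [x], [x], [k], [k]

Occurrence 1 (position 3): no conditioning environment matches → elsewhere allophone [k].
Occurrence 2 (position 6): between two vowels → [x].
Occurrence 3 (position 8): between two vowels → [x].
Occurrence 4 (position 10): no conditioning environment matches → elsewhere allophone [k].
Occurrence 5 (position 11): no conditioning environment matches → elsewhere allophone [k].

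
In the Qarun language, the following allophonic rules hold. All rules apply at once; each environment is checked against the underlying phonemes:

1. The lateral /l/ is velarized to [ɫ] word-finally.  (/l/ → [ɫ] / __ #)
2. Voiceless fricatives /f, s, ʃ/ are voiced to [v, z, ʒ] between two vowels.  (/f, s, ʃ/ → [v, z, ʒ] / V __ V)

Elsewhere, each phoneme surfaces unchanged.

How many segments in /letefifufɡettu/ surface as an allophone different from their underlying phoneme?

2

Segments that undergo a rule: /f/ → [v] (rule 2); /f/ → [v] (rule 2).
All other segments surface unchanged.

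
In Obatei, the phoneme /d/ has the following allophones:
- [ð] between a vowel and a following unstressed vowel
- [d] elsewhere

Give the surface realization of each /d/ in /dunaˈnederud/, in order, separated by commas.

[d], [ð], [d]

Occurrence 1 (position 1): no conditioning environment matches → elsewhere allophone [d].
Occurrence 2 (position 7): between a vowel and a following unstressed vowel → [ð].
Occurrence 3 (position 11): no conditioning environment matches → elsewhere allophone [d].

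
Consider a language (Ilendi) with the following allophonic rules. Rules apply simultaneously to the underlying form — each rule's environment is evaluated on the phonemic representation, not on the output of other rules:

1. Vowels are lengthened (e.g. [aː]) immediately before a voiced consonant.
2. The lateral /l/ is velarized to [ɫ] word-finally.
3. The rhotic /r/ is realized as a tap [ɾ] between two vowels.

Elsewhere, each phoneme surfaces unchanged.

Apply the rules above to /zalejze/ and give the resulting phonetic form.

[zaːleːjze]

/z/ — not in any rule's target class → [z].
/a/ (between /z/ and /l/) occurs before a voiced consonant → [aː] by rule 1.
/l/ (between /a/ and /e/): rule 2 targets it, but not word-finally → unchanged [l].
/e/ (between /l/ and /j/): before a voiced consonant, so rule 1 applies → [eː].
/j/ (between /e/ and /z/) is unaffected → [j].
/z/ (between /j/ and /e/): no rule targets it → [z].
/e/ (word-final) is in the target of rule 1 but the environment (before a voiced consonant) is not met → [e].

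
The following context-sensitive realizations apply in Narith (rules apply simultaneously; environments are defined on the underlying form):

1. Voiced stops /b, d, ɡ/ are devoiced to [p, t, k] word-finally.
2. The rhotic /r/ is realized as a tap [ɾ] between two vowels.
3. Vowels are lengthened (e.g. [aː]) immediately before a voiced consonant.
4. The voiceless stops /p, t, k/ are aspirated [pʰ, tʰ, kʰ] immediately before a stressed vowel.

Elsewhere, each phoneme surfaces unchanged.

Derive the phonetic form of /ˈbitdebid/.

[ˈbitdeːbiːt]

/b/ (word-initial) fails the environment for rule 1, so it stays [b].
/i/ — between /b/ and /t/; rule 3 does not apply here → [i].
/t/ — between /i/ and /d/; rule 4 does not apply here → [t].
/d/ (between /t/ and /e/): rule 1 targets it, but not word-finally → unchanged [d].
/e/ meets the environment for rule 3 (before a voiced consonant) → [eː].
/b/ (between /e/ and /i/): rule 1 targets it, but not word-finally → unchanged [b].
/i/ (between /b/ and /d/): before a voiced consonant, so rule 3 applies → [iː].
/d/ (word-final) occurs word-finally → [t] by rule 1.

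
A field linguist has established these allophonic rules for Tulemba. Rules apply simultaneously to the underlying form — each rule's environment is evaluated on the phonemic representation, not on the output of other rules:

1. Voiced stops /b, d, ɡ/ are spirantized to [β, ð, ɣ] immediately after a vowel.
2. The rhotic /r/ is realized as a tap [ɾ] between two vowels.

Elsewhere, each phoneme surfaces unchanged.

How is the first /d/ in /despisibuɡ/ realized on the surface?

/d/ — word-initial; rule 1 does not apply here → [d].

[d]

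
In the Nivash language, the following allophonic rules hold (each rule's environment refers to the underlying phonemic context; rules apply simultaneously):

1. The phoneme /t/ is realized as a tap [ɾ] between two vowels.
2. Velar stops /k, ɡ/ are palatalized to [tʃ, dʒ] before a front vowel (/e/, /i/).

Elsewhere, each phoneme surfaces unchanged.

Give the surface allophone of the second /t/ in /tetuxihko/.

/t/ meets the environment for rule 1 (between two vowels) → [ɾ].

[ɾ]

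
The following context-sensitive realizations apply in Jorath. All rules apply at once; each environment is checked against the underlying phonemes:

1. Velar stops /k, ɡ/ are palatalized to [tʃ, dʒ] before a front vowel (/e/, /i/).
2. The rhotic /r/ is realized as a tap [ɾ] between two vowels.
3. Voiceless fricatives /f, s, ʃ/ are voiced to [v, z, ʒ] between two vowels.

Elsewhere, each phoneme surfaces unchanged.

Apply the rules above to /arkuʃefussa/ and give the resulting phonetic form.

[arkuʒevussa]

/a/ (word-initial): no rule targets it → [a].
/r/ (between /a/ and /k/) fails the environment for rule 2, so it stays [r].
/k/ (between /r/ and /u/) is in the target of rule 1 but the environment (before a front vowel) is not met → [k].
/u/ (between /k/ and /ʃ/) is unaffected → [u].
Rule 3 applies to /ʃ/ (between /u/ and /e/: between two vowels) → [ʒ].
/e/ stays [e].
/f/ (between /e/ and /u/) occurs between two vowels → [v] by rule 3.
/u/ — not in any rule's target class → [u].
/s/ (between /u/ and /s/) is in the target of rule 3 but the environment (between two vowels) is not met → [s].
/s/ (between /s/ and /a/) is in the target of rule 3 but the environment (between two vowels) is not met → [s].
/a/ stays [a].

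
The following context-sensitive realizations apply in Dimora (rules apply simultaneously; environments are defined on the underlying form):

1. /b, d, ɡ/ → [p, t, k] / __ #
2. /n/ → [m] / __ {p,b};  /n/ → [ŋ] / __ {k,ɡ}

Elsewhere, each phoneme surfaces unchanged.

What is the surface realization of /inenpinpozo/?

[inempimpozo]

/i/ (word-initial): no rule targets it → [i].
/n/ (between /i/ and /e/) fails the environment for rule 2, so it stays [n].
/e/ — not in any rule's target class → [e].
/n/ — between /e/ and /p/, before a labial or velar stop — surfaces as [m] (rule 2).
/p/ stays [p].
/i/ (between /p/ and /n/) is unaffected → [i].
/n/ meets the environment for rule 2 (before a labial or velar stop) → [m].
/p/ (between /n/ and /o/) is unaffected → [p].
/o/ stays [o].
/z/ (between /o/ and /o/) is unaffected → [z].
/o/ (word-final): no rule targets it → [o].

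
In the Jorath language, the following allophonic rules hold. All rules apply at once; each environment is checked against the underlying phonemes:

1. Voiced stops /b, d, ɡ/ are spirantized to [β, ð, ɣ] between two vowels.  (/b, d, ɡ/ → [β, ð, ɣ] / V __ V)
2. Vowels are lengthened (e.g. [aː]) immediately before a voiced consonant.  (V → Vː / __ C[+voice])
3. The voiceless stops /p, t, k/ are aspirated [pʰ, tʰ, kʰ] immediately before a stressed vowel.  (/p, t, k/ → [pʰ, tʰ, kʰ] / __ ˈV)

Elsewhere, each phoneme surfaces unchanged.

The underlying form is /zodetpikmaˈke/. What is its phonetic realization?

[zoːðetpikmaˈkʰe]

/z/ — not in any rule's target class → [z].
/o/ meets the environment for rule 2 (before a voiced consonant) → [oː].
/d/ (between /o/ and /e/) occurs between two vowels → [ð] by rule 1.
/e/ (between /d/ and /t/) is in the target of rule 2 but the environment (before a voiced consonant) is not met → [e].
/t/ (between /e/ and /p/) is in the target of rule 3 but the environment (immediately before a stressed vowel) is not met → [t].
/p/ — between /t/ and /i/; rule 3 does not apply here → [p].
/i/ — between /p/ and /k/; rule 2 does not apply here → [i].
/k/ (between /i/ and /m/) is in the target of rule 3 but the environment (immediately before a stressed vowel) is not met → [k].
/m/ stays [m].
/a/ (between /m/ and /k/) fails the environment for rule 2, so it stays [a].
/k/ — between /a/ and /e/, immediately before a stressed vowel — surfaces as [kʰ] (rule 3).
/e/ — word-final; rule 2 does not apply here → [e].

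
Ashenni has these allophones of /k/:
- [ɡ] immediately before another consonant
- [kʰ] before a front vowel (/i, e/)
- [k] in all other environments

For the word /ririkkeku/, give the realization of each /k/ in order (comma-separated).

[ɡ], [kʰ], [k]

Occurrence 1 (position 5): immediately before another consonant → [ɡ].
Occurrence 2 (position 6): before a front vowel (/i, e/) → [kʰ].
Occurrence 3 (position 8): no conditioning environment matches → elsewhere allophone [k].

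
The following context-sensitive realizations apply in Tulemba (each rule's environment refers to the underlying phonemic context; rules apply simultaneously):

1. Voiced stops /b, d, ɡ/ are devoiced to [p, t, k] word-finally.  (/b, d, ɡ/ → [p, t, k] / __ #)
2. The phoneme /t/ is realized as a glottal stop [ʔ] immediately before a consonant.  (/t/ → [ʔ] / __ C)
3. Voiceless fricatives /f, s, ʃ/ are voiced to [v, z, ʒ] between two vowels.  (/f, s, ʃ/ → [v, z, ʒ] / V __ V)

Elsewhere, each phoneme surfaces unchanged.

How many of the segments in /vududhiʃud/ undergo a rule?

2

Segments that undergo a rule: /ʃ/ → [ʒ] (rule 3); /d/ → [t] (rule 1).
All other segments surface unchanged.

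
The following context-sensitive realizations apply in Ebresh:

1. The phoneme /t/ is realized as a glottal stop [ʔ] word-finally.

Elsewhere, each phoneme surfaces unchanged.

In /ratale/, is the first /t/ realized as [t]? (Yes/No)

/t/ (between /a/ and /a/): rule 1 targets it, but not word-finally → unchanged [t].
The actual realization is [t], which matches [t].

Yes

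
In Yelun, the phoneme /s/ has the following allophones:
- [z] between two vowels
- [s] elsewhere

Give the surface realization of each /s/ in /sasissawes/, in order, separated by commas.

[s], [z], [s], [s], [s]

Occurrence 1 (position 1): no conditioning environment matches → elsewhere allophone [s].
Occurrence 2 (position 3): between two vowels → [z].
Occurrence 3 (position 5): no conditioning environment matches → elsewhere allophone [s].
Occurrence 4 (position 6): no conditioning environment matches → elsewhere allophone [s].
Occurrence 5 (position 10): no conditioning environment matches → elsewhere allophone [s].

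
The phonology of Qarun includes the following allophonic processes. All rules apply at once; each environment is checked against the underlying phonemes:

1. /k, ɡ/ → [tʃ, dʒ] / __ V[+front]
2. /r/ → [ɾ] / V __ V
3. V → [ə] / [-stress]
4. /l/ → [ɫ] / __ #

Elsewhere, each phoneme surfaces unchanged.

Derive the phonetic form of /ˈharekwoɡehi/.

[ˈhaɾəkwədʒəhə]

/h/ (word-initial): no rule targets it → [h].
/a/ (between /h/ and /r/) fails the environment for rule 3, so it stays [a].
/r/ (between /a/ and /e/): between two vowels, so rule 2 applies → [ɾ].
/e/ (between /r/ and /k/): in an unstressed syllable, so rule 3 applies → [ə].
/k/ (between /e/ and /w/) is in the target of rule 1 but the environment (before a front vowel) is not met → [k].
/w/ — not in any rule's target class → [w].
/o/ (between /w/ and /ɡ/): in an unstressed syllable, so rule 3 applies → [ə].
Rule 1 applies to /ɡ/ (between /o/ and /e/: before a front vowel) → [dʒ].
/e/ (between /ɡ/ and /h/): in an unstressed syllable, so rule 3 applies → [ə].
/h/ (between /e/ and /i/) is unaffected → [h].
/i/ (word-final): in an unstressed syllable, so rule 3 applies → [ə].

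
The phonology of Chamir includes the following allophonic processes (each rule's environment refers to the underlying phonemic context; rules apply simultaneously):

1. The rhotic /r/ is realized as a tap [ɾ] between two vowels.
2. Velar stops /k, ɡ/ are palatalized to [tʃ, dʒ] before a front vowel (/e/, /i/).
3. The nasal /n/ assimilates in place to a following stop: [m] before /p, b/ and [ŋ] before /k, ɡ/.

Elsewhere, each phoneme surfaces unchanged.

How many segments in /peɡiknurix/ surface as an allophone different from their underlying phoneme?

2

Segments that undergo a rule: /ɡ/ → [dʒ] (rule 2); /r/ → [ɾ] (rule 1).
All other segments surface unchanged.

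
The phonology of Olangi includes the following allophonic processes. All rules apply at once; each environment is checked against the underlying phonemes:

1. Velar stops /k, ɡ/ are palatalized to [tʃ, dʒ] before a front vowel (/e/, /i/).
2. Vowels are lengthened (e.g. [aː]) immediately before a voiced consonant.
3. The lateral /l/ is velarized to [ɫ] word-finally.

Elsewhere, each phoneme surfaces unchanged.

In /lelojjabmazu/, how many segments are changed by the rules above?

Segments that undergo a rule: /e/ → [eː] (rule 2); /o/ → [oː] (rule 2); /a/ → [aː] (rule 2); /a/ → [aː] (rule 2).
All other segments surface unchanged.

4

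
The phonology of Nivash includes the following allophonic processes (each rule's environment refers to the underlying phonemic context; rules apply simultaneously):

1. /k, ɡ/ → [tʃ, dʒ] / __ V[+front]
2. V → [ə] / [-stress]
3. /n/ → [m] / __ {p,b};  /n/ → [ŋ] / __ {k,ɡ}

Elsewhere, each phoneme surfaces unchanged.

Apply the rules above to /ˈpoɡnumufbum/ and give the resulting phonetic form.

/p/ — not in any rule's target class → [p].
/o/ (between /p/ and /ɡ/) is in the target of rule 2 but the environment (in an unstressed syllable) is not met → [o].
/ɡ/ (between /o/ and /n/): rule 1 targets it, but not before a front vowel → unchanged [ɡ].
/n/ (between /ɡ/ and /u/) fails the environment for rule 3, so it stays [n].
/u/ (between /n/ and /m/) occurs in an unstressed syllable → [ə] by rule 2.
/m/ stays [m].
/u/ (between /m/ and /f/) occurs in an unstressed syllable → [ə] by rule 2.
/f/ (between /u/ and /b/): no rule targets it → [f].
/b/ (between /f/ and /u/) is unaffected → [b].
/u/ (between /b/ and /m/): in an unstressed syllable, so rule 2 applies → [ə].
/m/ (word-final) is unaffected → [m].

[ˈpoɡnəməfbəm]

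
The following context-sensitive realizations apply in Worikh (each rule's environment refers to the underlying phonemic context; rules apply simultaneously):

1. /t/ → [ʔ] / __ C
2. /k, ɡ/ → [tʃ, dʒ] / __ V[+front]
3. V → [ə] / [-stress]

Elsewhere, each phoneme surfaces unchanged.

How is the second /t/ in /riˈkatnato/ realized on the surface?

[t]

/t/ (between /a/ and /o/) is in the target of rule 1 but the environment (immediately before a consonant) is not met → [t].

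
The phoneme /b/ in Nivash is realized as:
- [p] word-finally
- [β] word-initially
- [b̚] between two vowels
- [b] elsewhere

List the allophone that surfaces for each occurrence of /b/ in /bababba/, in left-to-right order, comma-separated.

Occurrence 1 (position 1): word-initially → [β].
Occurrence 2 (position 3): between two vowels → [b̚].
Occurrence 3 (position 5): no conditioning environment matches → elsewhere allophone [b].
Occurrence 4 (position 6): no conditioning environment matches → elsewhere allophone [b].

[β], [b̚], [b], [b]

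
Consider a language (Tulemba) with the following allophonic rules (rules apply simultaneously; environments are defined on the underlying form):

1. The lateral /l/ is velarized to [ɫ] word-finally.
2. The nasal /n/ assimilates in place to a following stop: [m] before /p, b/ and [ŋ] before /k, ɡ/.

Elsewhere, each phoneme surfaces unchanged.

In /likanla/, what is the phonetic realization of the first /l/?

/l/ (word-initial) is in the target of rule 1 but the environment (word-finally) is not met → [l].

[l]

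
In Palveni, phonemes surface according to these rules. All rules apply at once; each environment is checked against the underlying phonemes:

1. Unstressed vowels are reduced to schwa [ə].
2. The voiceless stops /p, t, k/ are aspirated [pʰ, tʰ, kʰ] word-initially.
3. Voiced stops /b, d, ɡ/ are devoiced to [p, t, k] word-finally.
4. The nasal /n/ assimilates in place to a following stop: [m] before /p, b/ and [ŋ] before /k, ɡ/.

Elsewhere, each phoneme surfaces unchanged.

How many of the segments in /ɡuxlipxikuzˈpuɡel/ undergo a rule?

5

Segments that undergo a rule: /u/ → [ə] (rule 1); /i/ → [ə] (rule 1); /i/ → [ə] (rule 1); /u/ → [ə] (rule 1); /e/ → [ə] (rule 1).
All other segments surface unchanged.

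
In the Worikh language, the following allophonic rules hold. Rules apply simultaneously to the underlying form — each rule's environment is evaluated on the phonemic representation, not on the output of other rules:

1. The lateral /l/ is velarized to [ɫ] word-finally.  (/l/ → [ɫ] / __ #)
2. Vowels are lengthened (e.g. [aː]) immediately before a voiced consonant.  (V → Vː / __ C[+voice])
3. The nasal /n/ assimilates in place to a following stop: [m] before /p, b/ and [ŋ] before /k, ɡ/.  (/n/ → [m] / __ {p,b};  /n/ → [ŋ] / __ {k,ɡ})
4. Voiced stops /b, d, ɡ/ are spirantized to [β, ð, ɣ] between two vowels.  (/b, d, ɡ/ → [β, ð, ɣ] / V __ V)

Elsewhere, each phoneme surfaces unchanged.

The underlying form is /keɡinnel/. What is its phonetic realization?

/e/ (between /k/ and /ɡ/): before a voiced consonant, so rule 2 applies → [eː].
/ɡ/ (between /e/ and /i/): between two vowels, so rule 4 applies → [ɣ].
/i/ (between /ɡ/ and /n/): before a voiced consonant, so rule 2 applies → [iː].
/n/ — between /i/ and /n/; rule 3 does not apply here → [n].
/n/ — between /n/ and /e/; rule 3 does not apply here → [n].
/e/ meets the environment for rule 2 (before a voiced consonant) → [eː].
/l/ (word-final) occurs word-finally → [ɫ] by rule 1.

[keːɣiːnneːɫ]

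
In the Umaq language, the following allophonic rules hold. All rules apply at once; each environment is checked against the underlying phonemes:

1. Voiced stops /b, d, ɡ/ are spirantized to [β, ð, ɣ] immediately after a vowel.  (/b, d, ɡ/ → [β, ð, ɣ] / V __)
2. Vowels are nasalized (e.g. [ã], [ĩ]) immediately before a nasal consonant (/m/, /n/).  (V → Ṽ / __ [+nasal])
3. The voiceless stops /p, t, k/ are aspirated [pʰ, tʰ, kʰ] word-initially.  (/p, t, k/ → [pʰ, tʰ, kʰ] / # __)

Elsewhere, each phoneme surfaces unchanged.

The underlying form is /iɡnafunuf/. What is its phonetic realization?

/i/ — word-initial; rule 2 does not apply here → [i].
/ɡ/ meets the environment for rule 1 (immediately after a vowel) → [ɣ].
/n/ — not in any rule's target class → [n].
/a/ — between /n/ and /f/; rule 2 does not apply here → [a].
/f/ — not in any rule's target class → [f].
/u/ — between /f/ and /n/, before a nasal consonant — surfaces as [ũ] (rule 2).
/n/ — not in any rule's target class → [n].
/u/ — between /n/ and /f/; rule 2 does not apply here → [u].
/f/ (word-final) is unaffected → [f].

[iɣnafũnuf]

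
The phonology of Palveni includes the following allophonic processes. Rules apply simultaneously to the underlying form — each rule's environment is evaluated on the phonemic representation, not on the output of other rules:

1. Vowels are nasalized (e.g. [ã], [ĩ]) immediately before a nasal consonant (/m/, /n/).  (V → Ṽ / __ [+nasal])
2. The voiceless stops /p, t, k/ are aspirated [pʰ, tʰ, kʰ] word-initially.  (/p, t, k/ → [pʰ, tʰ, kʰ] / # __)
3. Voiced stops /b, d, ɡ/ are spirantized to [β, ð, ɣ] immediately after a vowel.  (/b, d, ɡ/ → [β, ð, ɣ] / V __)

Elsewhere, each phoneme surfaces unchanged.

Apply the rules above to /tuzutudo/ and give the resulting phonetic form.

Rule 2 applies to /t/ (word-initial: word-initially) → [tʰ].
/u/ — between /t/ and /z/; rule 1 does not apply here → [u].
/z/ stays [z].
/u/ — between /z/ and /t/; rule 1 does not apply here → [u].
/t/ (between /u/ and /u/) is in the target of rule 2 but the environment (word-initially) is not met → [t].
/u/ (between /t/ and /d/) fails the environment for rule 1, so it stays [u].
/d/ (between /u/ and /o/): immediately after a vowel, so rule 3 applies → [ð].
/o/ — word-final; rule 1 does not apply here → [o].

[tʰuzutuðo]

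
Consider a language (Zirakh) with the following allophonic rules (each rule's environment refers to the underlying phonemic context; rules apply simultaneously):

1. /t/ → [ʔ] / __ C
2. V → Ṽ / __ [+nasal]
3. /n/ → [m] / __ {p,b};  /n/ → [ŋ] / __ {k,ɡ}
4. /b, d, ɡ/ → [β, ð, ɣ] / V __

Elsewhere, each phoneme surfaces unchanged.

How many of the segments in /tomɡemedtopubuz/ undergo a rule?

Segments that undergo a rule: /o/ → [õ] (rule 2); /e/ → [ẽ] (rule 2); /d/ → [ð] (rule 4); /b/ → [β] (rule 4).
All other segments surface unchanged.

4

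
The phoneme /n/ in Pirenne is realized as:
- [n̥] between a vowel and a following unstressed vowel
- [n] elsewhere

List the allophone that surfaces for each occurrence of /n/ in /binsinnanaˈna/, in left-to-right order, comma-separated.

Occurrence 1 (position 3): no conditioning environment matches → elsewhere allophone [n].
Occurrence 2 (position 6): no conditioning environment matches → elsewhere allophone [n].
Occurrence 3 (position 7): no conditioning environment matches → elsewhere allophone [n].
Occurrence 4 (position 9): between a vowel and a following unstressed vowel → [n̥].
Occurrence 5 (position 11): no conditioning environment matches → elsewhere allophone [n].

[n], [n], [n], [n̥], [n]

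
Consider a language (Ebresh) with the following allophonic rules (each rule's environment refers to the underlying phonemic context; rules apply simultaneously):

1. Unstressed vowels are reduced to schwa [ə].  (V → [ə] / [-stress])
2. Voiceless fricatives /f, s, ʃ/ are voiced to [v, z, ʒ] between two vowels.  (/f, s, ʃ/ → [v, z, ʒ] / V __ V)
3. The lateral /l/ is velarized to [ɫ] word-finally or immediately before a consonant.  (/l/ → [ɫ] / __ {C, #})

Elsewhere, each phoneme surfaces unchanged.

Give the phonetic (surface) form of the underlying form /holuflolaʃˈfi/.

/o/ (between /h/ and /l/) occurs in an unstressed syllable → [ə] by rule 1.
/l/ — between /o/ and /u/; rule 3 does not apply here → [l].
/u/ (between /l/ and /f/): in an unstressed syllable, so rule 1 applies → [ə].
/f/ (between /u/ and /l/) is in the target of rule 2 but the environment (between two vowels) is not met → [f].
/l/ — between /f/ and /o/; rule 3 does not apply here → [l].
/o/ (between /l/ and /l/) occurs in an unstressed syllable → [ə] by rule 1.
/l/ (between /o/ and /a/) fails the environment for rule 3, so it stays [l].
Rule 1 applies to /a/ (between /l/ and /ʃ/: in an unstressed syllable) → [ə].
/ʃ/ (between /a/ and /f/) is in the target of rule 2 but the environment (between two vowels) is not met → [ʃ].
/f/ (between /ʃ/ and /i/) fails the environment for rule 2, so it stays [f].
/i/ — word-final; rule 1 does not apply here → [i].

[hələflələʃˈfi]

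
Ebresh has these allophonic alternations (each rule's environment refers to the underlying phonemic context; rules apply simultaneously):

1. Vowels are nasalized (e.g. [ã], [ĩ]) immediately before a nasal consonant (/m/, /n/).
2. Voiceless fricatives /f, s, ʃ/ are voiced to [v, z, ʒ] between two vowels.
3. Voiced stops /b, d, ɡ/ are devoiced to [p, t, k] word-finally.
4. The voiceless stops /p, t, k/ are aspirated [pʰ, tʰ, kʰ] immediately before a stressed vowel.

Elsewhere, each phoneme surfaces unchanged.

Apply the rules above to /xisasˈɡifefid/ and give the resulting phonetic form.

[xizasˈɡivevit]

/x/ — not in any rule's target class → [x].
/i/ — between /x/ and /s/; rule 1 does not apply here → [i].
Rule 2 applies to /s/ (between /i/ and /a/: between two vowels) → [z].
/a/ (between /s/ and /s/) fails the environment for rule 1, so it stays [a].
/s/ (between /a/ and /ɡ/) is in the target of rule 2 but the environment (between two vowels) is not met → [s].
/ɡ/ (between /s/ and /i/) fails the environment for rule 3, so it stays [ɡ].
/i/ — between /ɡ/ and /f/; rule 1 does not apply here → [i].
/f/ (between /i/ and /e/): between two vowels, so rule 2 applies → [v].
/e/ (between /f/ and /f/): rule 1 targets it, but not before a nasal consonant → unchanged [e].
/f/ (between /e/ and /i/) occurs between two vowels → [v] by rule 2.
/i/ (between /f/ and /d/): rule 1 targets it, but not before a nasal consonant → unchanged [i].
/d/ — word-final, word-finally — surfaces as [t] (rule 3).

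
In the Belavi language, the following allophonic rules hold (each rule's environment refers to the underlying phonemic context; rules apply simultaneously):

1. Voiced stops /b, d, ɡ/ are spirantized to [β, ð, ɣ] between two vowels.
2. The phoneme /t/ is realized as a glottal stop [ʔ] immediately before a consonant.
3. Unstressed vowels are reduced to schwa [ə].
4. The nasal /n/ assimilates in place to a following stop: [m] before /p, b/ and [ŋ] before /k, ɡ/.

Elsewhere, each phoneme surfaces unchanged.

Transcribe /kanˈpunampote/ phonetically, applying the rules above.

/a/ (between /k/ and /n/): in an unstressed syllable, so rule 3 applies → [ə].
Rule 4 applies to /n/ (between /a/ and /p/: before a labial or velar stop) → [m].
/u/ (between /p/ and /n/) fails the environment for rule 3, so it stays [u].
/n/ — between /u/ and /a/; rule 4 does not apply here → [n].
/a/ (between /n/ and /m/): in an unstressed syllable, so rule 3 applies → [ə].
/o/ (between /p/ and /t/): in an unstressed syllable, so rule 3 applies → [ə].
/t/ (between /o/ and /e/): rule 2 targets it, but not immediately before a consonant → unchanged [t].
/e/ (word-final) occurs in an unstressed syllable → [ə] by rule 3.

[kəmˈpunəmpətə]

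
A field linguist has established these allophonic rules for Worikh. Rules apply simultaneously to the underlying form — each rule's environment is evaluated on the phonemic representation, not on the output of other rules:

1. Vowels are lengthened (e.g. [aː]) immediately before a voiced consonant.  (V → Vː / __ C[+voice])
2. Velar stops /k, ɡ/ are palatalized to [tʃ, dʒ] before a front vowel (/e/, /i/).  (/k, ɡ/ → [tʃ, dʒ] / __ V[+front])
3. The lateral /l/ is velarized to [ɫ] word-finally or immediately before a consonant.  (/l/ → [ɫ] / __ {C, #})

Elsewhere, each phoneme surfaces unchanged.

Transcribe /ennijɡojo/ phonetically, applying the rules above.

[eːnniːjɡoːjo]

Rule 1 applies to /e/ (word-initial: before a voiced consonant) → [eː].
/n/ — not in any rule's target class → [n].
/n/ — not in any rule's target class → [n].
Rule 1 applies to /i/ (between /n/ and /j/: before a voiced consonant) → [iː].
/j/ (between /i/ and /ɡ/): no rule targets it → [j].
/ɡ/ — between /j/ and /o/; rule 2 does not apply here → [ɡ].
/o/ (between /ɡ/ and /j/): before a voiced consonant, so rule 1 applies → [oː].
/j/ (between /o/ and /o/): no rule targets it → [j].
/o/ (word-final): rule 1 targets it, but not before a voiced consonant → unchanged [o].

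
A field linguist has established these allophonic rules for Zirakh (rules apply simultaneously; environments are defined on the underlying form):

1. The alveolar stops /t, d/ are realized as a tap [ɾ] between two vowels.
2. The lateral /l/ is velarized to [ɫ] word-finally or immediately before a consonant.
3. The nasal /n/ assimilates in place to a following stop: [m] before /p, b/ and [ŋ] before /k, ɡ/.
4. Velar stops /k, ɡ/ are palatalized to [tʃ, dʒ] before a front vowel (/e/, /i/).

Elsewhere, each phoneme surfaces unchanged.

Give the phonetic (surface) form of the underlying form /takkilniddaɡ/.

[taktʃiɫniddaɡ]

/t/ (word-initial) fails the environment for rule 1, so it stays [t].
/a/ stays [a].
/k/ (between /a/ and /k/) fails the environment for rule 4, so it stays [k].
Rule 4 applies to /k/ (between /k/ and /i/: before a front vowel) → [tʃ].
/i/ — not in any rule's target class → [i].
/l/ (between /i/ and /n/): word-finally or immediately before a consonant, so rule 2 applies → [ɫ].
/n/ (between /l/ and /i/) is in the target of rule 3 but the environment (before a labial or velar stop) is not met → [n].
/i/ (between /n/ and /d/) is unaffected → [i].
/d/ (between /i/ and /d/) is in the target of rule 1 but the environment (between two vowels) is not met → [d].
/d/ (between /d/ and /a/): rule 1 targets it, but not between two vowels → unchanged [d].
/a/ (between /d/ and /ɡ/) is unaffected → [a].
/ɡ/ (word-final): rule 4 targets it, but not before a front vowel → unchanged [ɡ].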